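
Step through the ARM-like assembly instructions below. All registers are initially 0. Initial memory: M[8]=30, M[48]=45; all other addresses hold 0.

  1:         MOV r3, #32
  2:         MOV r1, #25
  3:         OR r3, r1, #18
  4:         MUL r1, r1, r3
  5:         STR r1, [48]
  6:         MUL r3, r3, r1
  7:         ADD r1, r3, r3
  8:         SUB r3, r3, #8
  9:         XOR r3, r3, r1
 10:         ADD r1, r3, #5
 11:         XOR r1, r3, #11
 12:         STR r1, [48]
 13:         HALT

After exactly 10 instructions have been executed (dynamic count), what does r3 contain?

MOV r3, #32 → r3=32
MOV r1, #25 → r1=25
OR r3, r1, #18 → r3=25|18=27
MUL r1, r1, r3 → r1=25*27=675
STR r1, [48] → M[48]=675
MUL r3, r3, r1 → r3=27*675=18225
ADD r1, r3, r3 → r1=18225+18225=36450
SUB r3, r3, #8 → r3=18225-8=18217
XOR r3, r3, r1 → r3=18217^36450=51531
ADD r1, r3, #5 → r1=51531+5=51536
After step 10: r3 = 51531.

51531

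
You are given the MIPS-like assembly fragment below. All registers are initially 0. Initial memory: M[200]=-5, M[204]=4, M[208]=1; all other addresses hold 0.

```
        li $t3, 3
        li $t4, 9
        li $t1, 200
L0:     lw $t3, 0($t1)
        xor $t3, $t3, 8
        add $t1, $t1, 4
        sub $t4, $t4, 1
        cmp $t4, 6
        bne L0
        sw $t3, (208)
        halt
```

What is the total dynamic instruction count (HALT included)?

after li $t3, 3: $t3=3
after li $t4, 9: $t4=9
after li $t1, 200: $t1=200
after lw $t3, 0($t1): $t3=M[200]=-5
after xor $t3, $t3, 8: $t3=(-5)^8=-13
after add $t1, $t1, 4: $t1=200+4=204
after sub $t4, $t4, 1: $t4=9-1=8
cmp $t4, 6  (cmp 8,6)
bne L0: taken
after lw $t3, 0($t1): $t3=M[204]=4
after xor $t3, $t3, 8: $t3=4^8=12
after add $t1, $t1, 4: $t1=204+4=208
after sub $t4, $t4, 1: $t4=8-1=7
cmp $t4, 6  (cmp 7,6)
bne L0: taken
after lw $t3, 0($t1): $t3=M[208]=1
after xor $t3, $t3, 8: $t3=1^8=9
after add $t1, $t1, 4: $t1=208+4=212
after sub $t4, $t4, 1: $t4=7-1=6
cmp $t4, 6  (cmp 6,6)
bne L0: not taken
sw $t3, (208) → M[208]=9
halt.
Total executed instructions: 23.

23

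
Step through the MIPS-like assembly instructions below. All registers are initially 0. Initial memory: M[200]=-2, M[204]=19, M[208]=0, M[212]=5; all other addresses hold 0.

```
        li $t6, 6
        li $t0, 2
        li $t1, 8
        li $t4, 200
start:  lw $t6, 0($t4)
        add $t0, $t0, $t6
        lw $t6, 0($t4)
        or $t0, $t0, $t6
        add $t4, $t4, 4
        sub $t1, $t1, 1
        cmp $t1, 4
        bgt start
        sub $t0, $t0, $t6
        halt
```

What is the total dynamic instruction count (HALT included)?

after li $t6, 6: $t6=6
after li $t0, 2: $t0=2
after li $t1, 8: $t1=8
after li $t4, 200: $t4=200
after lw $t6, 0($t4): $t6=M[200]=-2
after add $t0, $t0, $t6: $t0=2+(-2)=0
after lw $t6, 0($t4): $t6=M[200]=-2
after or $t0, $t0, $t6: $t0=0|(-2)=-2
after add $t4, $t4, 4: $t4=200+4=204
after sub $t1, $t1, 1: $t1=8-1=7
cmp $t1, 4  (cmp 7,4)
bgt start: taken
after lw $t6, 0($t4): $t6=M[204]=19
after add $t0, $t0, $t6: $t0=(-2)+19=17
after lw $t6, 0($t4): $t6=M[204]=19
after or $t0, $t0, $t6: $t0=17|19=19
after add $t4, $t4, 4: $t4=204+4=208
after sub $t1, $t1, 1: $t1=7-1=6
cmp $t1, 4  (cmp 6,4)
bgt start: taken
after lw $t6, 0($t4): $t6=M[208]=0
after add $t0, $t0, $t6: $t0=19+0=19
after lw $t6, 0($t4): $t6=M[208]=0
after or $t0, $t0, $t6: $t0=19|0=19
after add $t4, $t4, 4: $t4=208+4=212
after sub $t1, $t1, 1: $t1=6-1=5
cmp $t1, 4  (cmp 5,4)
bgt start: taken
after lw $t6, 0($t4): $t6=M[212]=5
after add $t0, $t0, $t6: $t0=19+5=24
after lw $t6, 0($t4): $t6=M[212]=5
after or $t0, $t0, $t6: $t0=24|5=29
after add $t4, $t4, 4: $t4=212+4=216
after sub $t1, $t1, 1: $t1=5-1=4
cmp $t1, 4  (cmp 4,4)
bgt start: not taken
after sub $t0, $t0, $t6: $t0=29-5=24
halt.
Total executed instructions: 38.

38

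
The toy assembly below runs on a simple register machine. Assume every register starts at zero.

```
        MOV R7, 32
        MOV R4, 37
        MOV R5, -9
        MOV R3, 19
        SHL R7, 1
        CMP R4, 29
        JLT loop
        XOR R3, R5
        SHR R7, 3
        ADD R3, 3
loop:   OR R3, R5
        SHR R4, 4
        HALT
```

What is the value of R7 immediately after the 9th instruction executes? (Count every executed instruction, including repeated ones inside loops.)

8

R7=32
R4=37
R5=-9
R3=19
R7=32<<1=64
CMP R4, 29  (cmp 37,29)
JLT loop: not taken
R3=19^(-9)=-28
R7=64>>3=8
After step 9: R7 = 8.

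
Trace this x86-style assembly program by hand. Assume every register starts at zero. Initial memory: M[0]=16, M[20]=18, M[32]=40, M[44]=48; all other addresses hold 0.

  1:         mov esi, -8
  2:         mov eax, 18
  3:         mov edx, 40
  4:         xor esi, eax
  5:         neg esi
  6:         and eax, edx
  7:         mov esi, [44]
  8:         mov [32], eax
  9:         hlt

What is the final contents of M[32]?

esi=-8
eax=18
edx=40
esi=(-8)^18=-22
esi=-(-22)=22
eax=18&40=0
esi=M[44]=48
mov [32], eax → M[32]=0
halt.

0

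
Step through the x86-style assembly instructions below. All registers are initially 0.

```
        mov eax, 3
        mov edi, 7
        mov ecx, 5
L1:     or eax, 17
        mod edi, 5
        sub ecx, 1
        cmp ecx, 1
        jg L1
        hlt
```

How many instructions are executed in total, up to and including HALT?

after mov eax, 3: eax=3
after mov edi, 7: edi=7
after mov ecx, 5: ecx=5
after or eax, 17: eax=3|17=19
after mod edi, 5: edi=7%5=2
after sub ecx, 1: ecx=5-1=4
cmp ecx, 1  (cmp 4,1)
jg L1: taken
after or eax, 17: eax=19|17=19
after mod edi, 5: edi=2%5=2
after sub ecx, 1: ecx=4-1=3
cmp ecx, 1  (cmp 3,1)
jg L1: taken
after or eax, 17: eax=19|17=19
after mod edi, 5: edi=2%5=2
after sub ecx, 1: ecx=3-1=2
cmp ecx, 1  (cmp 2,1)
jg L1: taken
after or eax, 17: eax=19|17=19
after mod edi, 5: edi=2%5=2
after sub ecx, 1: ecx=2-1=1
cmp ecx, 1  (cmp 1,1)
jg L1: not taken
halt.
Total executed instructions: 24.

24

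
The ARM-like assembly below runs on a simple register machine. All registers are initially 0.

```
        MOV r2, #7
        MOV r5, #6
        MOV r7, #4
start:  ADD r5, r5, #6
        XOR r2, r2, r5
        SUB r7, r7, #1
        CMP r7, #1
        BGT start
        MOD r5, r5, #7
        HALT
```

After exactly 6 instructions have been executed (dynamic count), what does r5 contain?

after MOV r2, #7: r2=7
after MOV r5, #6: r5=6
after MOV r7, #4: r7=4
after ADD r5, r5, #6: r5=6+6=12
after XOR r2, r2, r5: r2=7^12=11
after SUB r7, r7, #1: r7=4-1=3
After step 6: r5 = 12.

12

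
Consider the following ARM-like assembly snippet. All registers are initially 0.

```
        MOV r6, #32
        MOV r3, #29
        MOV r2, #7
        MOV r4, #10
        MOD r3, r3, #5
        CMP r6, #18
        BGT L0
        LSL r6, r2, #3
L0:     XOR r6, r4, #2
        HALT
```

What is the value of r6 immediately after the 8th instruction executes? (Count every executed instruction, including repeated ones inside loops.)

8

r6=32
r3=29
r2=7
r4=10
r3=29%5=4
CMP r6, #18  (cmp 32,18)
BGT L0: taken
r6=10^2=8
After step 8: r6 = 8.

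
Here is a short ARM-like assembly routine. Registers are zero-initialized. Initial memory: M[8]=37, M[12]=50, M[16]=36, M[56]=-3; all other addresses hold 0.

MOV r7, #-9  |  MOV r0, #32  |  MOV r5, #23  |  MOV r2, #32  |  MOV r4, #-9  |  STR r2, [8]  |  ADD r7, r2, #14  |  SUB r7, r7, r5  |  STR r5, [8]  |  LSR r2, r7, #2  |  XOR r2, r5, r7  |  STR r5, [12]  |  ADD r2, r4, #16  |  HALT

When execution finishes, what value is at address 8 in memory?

MOV r7, #-9 → r7=-9
MOV r0, #32 → r0=32
MOV r5, #23 → r5=23
MOV r2, #32 → r2=32
MOV r4, #-9 → r4=-9
STR r2, [8] → M[8]=32
ADD r7, r2, #14 → r7=32+14=46
SUB r7, r7, r5 → r7=46-23=23
STR r5, [8] → M[8]=23
LSR r2, r7, #2 → r2=23>>2=5
XOR r2, r5, r7 → r2=23^23=0
STR r5, [12] → M[12]=23
ADD r2, r4, #16 → r2=(-9)+16=7
halt.

23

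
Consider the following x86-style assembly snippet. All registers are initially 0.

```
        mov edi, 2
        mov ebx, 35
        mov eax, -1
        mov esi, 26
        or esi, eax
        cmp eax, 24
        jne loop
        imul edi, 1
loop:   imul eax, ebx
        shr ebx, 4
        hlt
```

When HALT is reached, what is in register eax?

mov edi, 2 → edi=2
mov ebx, 35 → ebx=35
mov eax, -1 → eax=-1
mov esi, 26 → esi=26
or esi, eax → esi=26|(-1)=-1
cmp eax, 24  (cmp -1,24)
jne loop: taken
imul eax, ebx → eax=(-1)*35=-35
shr ebx, 4 → ebx=35>>4=2
halt.

-35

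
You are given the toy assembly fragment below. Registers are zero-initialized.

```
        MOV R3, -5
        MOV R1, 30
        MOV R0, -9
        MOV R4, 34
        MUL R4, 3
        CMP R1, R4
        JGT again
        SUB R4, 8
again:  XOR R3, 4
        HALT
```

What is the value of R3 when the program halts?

-1

MOV R3, -5 → R3=-5
MOV R1, 30 → R1=30
MOV R0, -9 → R0=-9
MOV R4, 34 → R4=34
MUL R4, 3 → R4=34*3=102
CMP R1, R4  (cmp 30,102)
JGT again: not taken
SUB R4, 8 → R4=102-8=94
XOR R3, 4 → R3=(-5)^4=-1
halt.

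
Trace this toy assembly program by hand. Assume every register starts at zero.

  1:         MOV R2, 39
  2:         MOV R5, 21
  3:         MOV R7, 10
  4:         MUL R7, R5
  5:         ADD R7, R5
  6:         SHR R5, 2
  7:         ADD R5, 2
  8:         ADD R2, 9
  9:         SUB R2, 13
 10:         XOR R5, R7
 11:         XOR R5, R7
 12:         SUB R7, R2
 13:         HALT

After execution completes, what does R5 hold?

7

after MOV R2, 39: R2=39
after MOV R5, 21: R5=21
after MOV R7, 10: R7=10
after MUL R7, R5: R7=10*21=210
after ADD R7, R5: R7=210+21=231
after SHR R5, 2: R5=21>>2=5
after ADD R5, 2: R5=5+2=7
after ADD R2, 9: R2=39+9=48
after SUB R2, 13: R2=48-13=35
after XOR R5, R7: R5=7^231=224
after XOR R5, R7: R5=224^231=7
after SUB R7, R2: R7=231-35=196
halt.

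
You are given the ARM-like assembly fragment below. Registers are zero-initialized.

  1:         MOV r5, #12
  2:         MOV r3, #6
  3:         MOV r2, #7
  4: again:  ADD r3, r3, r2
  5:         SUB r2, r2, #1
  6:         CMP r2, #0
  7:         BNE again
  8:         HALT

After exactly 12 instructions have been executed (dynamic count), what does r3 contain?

after MOV r5, #12: r5=12
after MOV r3, #6: r3=6
after MOV r2, #7: r2=7
after ADD r3, r3, r2: r3=6+7=13
after SUB r2, r2, #1: r2=7-1=6
CMP r2, #0  (cmp 6,0)
BNE again: taken
after ADD r3, r3, r2: r3=13+6=19
after SUB r2, r2, #1: r2=6-1=5
CMP r2, #0  (cmp 5,0)
BNE again: taken
after ADD r3, r3, r2: r3=19+5=24
After step 12: r3 = 24.

24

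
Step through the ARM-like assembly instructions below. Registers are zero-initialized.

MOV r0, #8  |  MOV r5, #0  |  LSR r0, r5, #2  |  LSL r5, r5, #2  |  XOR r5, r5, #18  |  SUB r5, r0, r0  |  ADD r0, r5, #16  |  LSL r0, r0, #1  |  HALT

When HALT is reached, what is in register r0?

32

after MOV r0, #8: r0=8
after MOV r5, #0: r5=0
after LSR r0, r5, #2: r0=0>>2=0
after LSL r5, r5, #2: r5=0<<2=0
after XOR r5, r5, #18: r5=0^18=18
after SUB r5, r0, r0: r5=0-0=0
after ADD r0, r5, #16: r0=0+16=16
after LSL r0, r0, #1: r0=16<<1=32
halt.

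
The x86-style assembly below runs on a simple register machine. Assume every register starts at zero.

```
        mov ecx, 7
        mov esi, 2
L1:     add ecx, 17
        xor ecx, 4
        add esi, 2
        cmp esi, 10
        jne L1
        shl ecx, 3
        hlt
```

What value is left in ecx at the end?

600

after mov ecx, 7: ecx=7
after mov esi, 2: esi=2
after add ecx, 17: ecx=7+17=24
after xor ecx, 4: ecx=24^4=28
after add esi, 2: esi=2+2=4
cmp esi, 10  (cmp 4,10)
jne L1: taken
after add ecx, 17: ecx=28+17=45
after xor ecx, 4: ecx=45^4=41
after add esi, 2: esi=4+2=6
cmp esi, 10  (cmp 6,10)
jne L1: taken
after add ecx, 17: ecx=41+17=58
after xor ecx, 4: ecx=58^4=62
after add esi, 2: esi=6+2=8
cmp esi, 10  (cmp 8,10)
jne L1: taken
after add ecx, 17: ecx=62+17=79
after xor ecx, 4: ecx=79^4=75
after add esi, 2: esi=8+2=10
cmp esi, 10  (cmp 10,10)
jne L1: not taken
after shl ecx, 3: ecx=75<<3=600
halt.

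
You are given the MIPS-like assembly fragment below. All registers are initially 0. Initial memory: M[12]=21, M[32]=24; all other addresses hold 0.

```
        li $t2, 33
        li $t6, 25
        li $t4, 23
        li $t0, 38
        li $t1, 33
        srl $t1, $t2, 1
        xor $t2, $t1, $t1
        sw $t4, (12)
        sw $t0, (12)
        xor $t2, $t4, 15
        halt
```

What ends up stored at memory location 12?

38

li $t2, 33 → $t2=33
li $t6, 25 → $t6=25
li $t4, 23 → $t4=23
li $t0, 38 → $t0=38
li $t1, 33 → $t1=33
srl $t1, $t2, 1 → $t1=33>>1=16
xor $t2, $t1, $t1 → $t2=16^16=0
sw $t4, (12) → M[12]=23
sw $t0, (12) → M[12]=38
xor $t2, $t4, 15 → $t2=23^15=24
halt.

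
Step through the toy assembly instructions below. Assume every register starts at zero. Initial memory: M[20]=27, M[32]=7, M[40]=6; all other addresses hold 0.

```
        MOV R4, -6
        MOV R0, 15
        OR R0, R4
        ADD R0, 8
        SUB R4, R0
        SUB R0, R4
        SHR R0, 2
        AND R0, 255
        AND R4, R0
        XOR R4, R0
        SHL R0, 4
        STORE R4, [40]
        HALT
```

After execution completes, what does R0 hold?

MOV R4, -6 → R4=-6
MOV R0, 15 → R0=15
OR R0, R4 → R0=15|(-6)=-1
ADD R0, 8 → R0=(-1)+8=7
SUB R4, R0 → R4=(-6)-7=-13
SUB R0, R4 → R0=7-(-13)=20
SHR R0, 2 → R0=20>>2=5
AND R0, 255 → R0=5&255=5
AND R4, R0 → R4=(-13)&5=1
XOR R4, R0 → R4=1^5=4
SHL R0, 4 → R0=5<<4=80
STORE R4, [40] → M[40]=4
halt.

80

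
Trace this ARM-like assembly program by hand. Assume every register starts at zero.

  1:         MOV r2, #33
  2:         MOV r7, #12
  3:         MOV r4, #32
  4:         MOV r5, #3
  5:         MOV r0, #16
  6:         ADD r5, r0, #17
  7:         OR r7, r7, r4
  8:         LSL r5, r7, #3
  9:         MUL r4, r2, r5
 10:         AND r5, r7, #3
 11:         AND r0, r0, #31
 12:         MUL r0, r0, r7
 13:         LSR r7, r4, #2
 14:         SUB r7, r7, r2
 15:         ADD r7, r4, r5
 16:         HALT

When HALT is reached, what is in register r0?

704

MOV r2, #33 → r2=33
MOV r7, #12 → r7=12
MOV r4, #32 → r4=32
MOV r5, #3 → r5=3
MOV r0, #16 → r0=16
ADD r5, r0, #17 → r5=16+17=33
OR r7, r7, r4 → r7=12|32=44
LSL r5, r7, #3 → r5=44<<3=352
MUL r4, r2, r5 → r4=33*352=11616
AND r5, r7, #3 → r5=44&3=0
AND r0, r0, #31 → r0=16&31=16
MUL r0, r0, r7 → r0=16*44=704
LSR r7, r4, #2 → r7=11616>>2=2904
SUB r7, r7, r2 → r7=2904-33=2871
ADD r7, r4, r5 → r7=11616+0=11616
halt.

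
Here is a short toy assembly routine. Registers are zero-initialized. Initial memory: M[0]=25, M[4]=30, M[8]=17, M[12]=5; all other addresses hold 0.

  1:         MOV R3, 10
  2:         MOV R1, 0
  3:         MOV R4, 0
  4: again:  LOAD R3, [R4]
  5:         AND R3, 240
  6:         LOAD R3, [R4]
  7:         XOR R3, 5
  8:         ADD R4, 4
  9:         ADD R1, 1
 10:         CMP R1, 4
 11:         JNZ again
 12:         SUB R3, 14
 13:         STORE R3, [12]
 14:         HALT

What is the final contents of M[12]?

-14

R3=10
R1=0
R4=0
R3=M[0]=25
R3=25&240=16
R3=M[0]=25
R3=25^5=28
R4=0+4=4
R1=0+1=1
CMP R1, 4  (cmp 1,4)
JNZ again: taken
R3=M[4]=30
R3=30&240=16
R3=M[4]=30
R3=30^5=27
R4=4+4=8
R1=1+1=2
CMP R1, 4  (cmp 2,4)
JNZ again: taken
R3=M[8]=17
R3=17&240=16
R3=M[8]=17
R3=17^5=20
R4=8+4=12
R1=2+1=3
CMP R1, 4  (cmp 3,4)
JNZ again: taken
R3=M[12]=5
R3=5&240=0
R3=M[12]=5
R3=5^5=0
R4=12+4=16
R1=3+1=4
CMP R1, 4  (cmp 4,4)
JNZ again: not taken
R3=0-14=-14
STORE R3, [12] → M[12]=-14
halt.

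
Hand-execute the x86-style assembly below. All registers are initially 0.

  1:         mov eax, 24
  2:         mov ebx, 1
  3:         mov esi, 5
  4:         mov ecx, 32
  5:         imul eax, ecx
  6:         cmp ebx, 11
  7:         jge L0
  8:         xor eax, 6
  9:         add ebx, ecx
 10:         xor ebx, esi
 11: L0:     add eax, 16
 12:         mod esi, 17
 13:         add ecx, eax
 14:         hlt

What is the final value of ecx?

822

after mov eax, 24: eax=24
after mov ebx, 1: ebx=1
after mov esi, 5: esi=5
after mov ecx, 32: ecx=32
after imul eax, ecx: eax=24*32=768
cmp ebx, 11  (cmp 1,11)
jge L0: not taken
after xor eax, 6: eax=768^6=774
after add ebx, ecx: ebx=1+32=33
after xor ebx, esi: ebx=33^5=36
after add eax, 16: eax=774+16=790
after mod esi, 17: esi=5%17=5
after add ecx, eax: ecx=32+790=822
halt.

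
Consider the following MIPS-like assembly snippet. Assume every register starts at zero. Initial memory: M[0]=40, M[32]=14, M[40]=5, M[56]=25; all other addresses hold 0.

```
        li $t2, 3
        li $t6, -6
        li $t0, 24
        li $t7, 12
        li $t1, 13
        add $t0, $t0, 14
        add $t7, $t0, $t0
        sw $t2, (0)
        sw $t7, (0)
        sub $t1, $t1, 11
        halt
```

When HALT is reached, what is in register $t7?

after li $t2, 3: $t2=3
after li $t6, -6: $t6=-6
after li $t0, 24: $t0=24
after li $t7, 12: $t7=12
after li $t1, 13: $t1=13
after add $t0, $t0, 14: $t0=24+14=38
after add $t7, $t0, $t0: $t7=38+38=76
sw $t2, (0) → M[0]=3
sw $t7, (0) → M[0]=76
after sub $t1, $t1, 11: $t1=13-11=2
halt.

76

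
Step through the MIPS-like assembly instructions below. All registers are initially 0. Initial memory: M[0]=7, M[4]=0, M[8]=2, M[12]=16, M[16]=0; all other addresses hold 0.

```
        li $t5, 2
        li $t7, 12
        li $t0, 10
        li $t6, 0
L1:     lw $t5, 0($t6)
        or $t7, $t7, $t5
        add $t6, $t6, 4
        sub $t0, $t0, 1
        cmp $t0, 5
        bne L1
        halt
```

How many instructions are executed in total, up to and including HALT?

$t5=2
$t7=12
$t0=10
$t6=0
$t5=M[0]=7
$t7=12|7=15
$t6=0+4=4
$t0=10-1=9
cmp $t0, 5  (cmp 9,5)
bne L1: taken
$t5=M[4]=0
$t7=15|0=15
$t6=4+4=8
$t0=9-1=8
cmp $t0, 5  (cmp 8,5)
bne L1: taken
$t5=M[8]=2
$t7=15|2=15
$t6=8+4=12
$t0=8-1=7
cmp $t0, 5  (cmp 7,5)
bne L1: taken
$t5=M[12]=16
$t7=15|16=31
$t6=12+4=16
$t0=7-1=6
cmp $t0, 5  (cmp 6,5)
bne L1: taken
$t5=M[16]=0
$t7=31|0=31
$t6=16+4=20
$t0=6-1=5
cmp $t0, 5  (cmp 5,5)
bne L1: not taken
halt.
Total executed instructions: 35.

35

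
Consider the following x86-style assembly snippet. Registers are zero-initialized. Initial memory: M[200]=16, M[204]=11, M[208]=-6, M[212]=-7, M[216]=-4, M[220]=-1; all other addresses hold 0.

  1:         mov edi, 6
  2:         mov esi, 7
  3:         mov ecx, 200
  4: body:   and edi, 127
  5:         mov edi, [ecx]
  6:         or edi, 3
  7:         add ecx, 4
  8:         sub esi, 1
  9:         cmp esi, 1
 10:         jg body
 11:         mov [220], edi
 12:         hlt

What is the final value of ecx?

mov edi, 6 → edi=6
mov esi, 7 → esi=7
mov ecx, 200 → ecx=200
and edi, 127 → edi=6&127=6
mov edi, [ecx] → edi=M[200]=16
or edi, 3 → edi=16|3=19
add ecx, 4 → ecx=200+4=204
sub esi, 1 → esi=7-1=6
cmp esi, 1  (cmp 6,1)
jg body: taken
and edi, 127 → edi=19&127=19
mov edi, [ecx] → edi=M[204]=11
or edi, 3 → edi=11|3=11
add ecx, 4 → ecx=204+4=208
sub esi, 1 → esi=6-1=5
cmp esi, 1  (cmp 5,1)
jg body: taken
and edi, 127 → edi=11&127=11
mov edi, [ecx] → edi=M[208]=-6
or edi, 3 → edi=(-6)|3=-5
add ecx, 4 → ecx=208+4=212
sub esi, 1 → esi=5-1=4
cmp esi, 1  (cmp 4,1)
jg body: taken
and edi, 127 → edi=(-5)&127=123
mov edi, [ecx] → edi=M[212]=-7
or edi, 3 → edi=(-7)|3=-5
add ecx, 4 → ecx=212+4=216
sub esi, 1 → esi=4-1=3
cmp esi, 1  (cmp 3,1)
jg body: taken
and edi, 127 → edi=(-5)&127=123
mov edi, [ecx] → edi=M[216]=-4
or edi, 3 → edi=(-4)|3=-1
add ecx, 4 → ecx=216+4=220
sub esi, 1 → esi=3-1=2
cmp esi, 1  (cmp 2,1)
jg body: taken
and edi, 127 → edi=(-1)&127=127
mov edi, [ecx] → edi=M[220]=-1
or edi, 3 → edi=(-1)|3=-1
add ecx, 4 → ecx=220+4=224
sub esi, 1 → esi=2-1=1
cmp esi, 1  (cmp 1,1)
jg body: not taken
mov [220], edi → M[220]=-1
halt.

224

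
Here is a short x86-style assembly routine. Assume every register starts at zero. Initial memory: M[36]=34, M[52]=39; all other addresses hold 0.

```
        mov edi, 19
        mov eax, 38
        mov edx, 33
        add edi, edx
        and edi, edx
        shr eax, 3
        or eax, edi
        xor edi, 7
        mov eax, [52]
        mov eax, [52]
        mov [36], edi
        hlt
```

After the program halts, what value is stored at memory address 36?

39

edi=19
eax=38
edx=33
edi=19+33=52
edi=52&33=32
eax=38>>3=4
eax=4|32=36
edi=32^7=39
eax=M[52]=39
eax=M[52]=39
mov [36], edi → M[36]=39
halt.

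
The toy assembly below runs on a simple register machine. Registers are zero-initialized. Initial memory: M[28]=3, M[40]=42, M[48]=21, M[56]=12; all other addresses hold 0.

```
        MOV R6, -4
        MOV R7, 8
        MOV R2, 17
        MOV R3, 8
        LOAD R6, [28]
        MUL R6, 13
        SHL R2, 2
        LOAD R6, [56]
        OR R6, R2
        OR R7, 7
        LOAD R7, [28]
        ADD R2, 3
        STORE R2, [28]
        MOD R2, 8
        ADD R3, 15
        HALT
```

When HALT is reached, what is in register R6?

R6=-4
R7=8
R2=17
R3=8
R6=M[28]=3
R6=3*13=39
R2=17<<2=68
R6=M[56]=12
R6=12|68=76
R7=8|7=15
R7=M[28]=3
R2=68+3=71
STORE R2, [28] → M[28]=71
R2=71%8=7
R3=8+15=23
halt.

76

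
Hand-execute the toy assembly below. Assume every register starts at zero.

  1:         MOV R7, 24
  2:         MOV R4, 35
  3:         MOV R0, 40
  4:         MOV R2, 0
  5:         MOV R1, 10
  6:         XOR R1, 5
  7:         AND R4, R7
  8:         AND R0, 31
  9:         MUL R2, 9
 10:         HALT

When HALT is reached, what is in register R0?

8

MOV R7, 24 → R7=24
MOV R4, 35 → R4=35
MOV R0, 40 → R0=40
MOV R2, 0 → R2=0
MOV R1, 10 → R1=10
XOR R1, 5 → R1=10^5=15
AND R4, R7 → R4=35&24=0
AND R0, 31 → R0=40&31=8
MUL R2, 9 → R2=0*9=0
halt.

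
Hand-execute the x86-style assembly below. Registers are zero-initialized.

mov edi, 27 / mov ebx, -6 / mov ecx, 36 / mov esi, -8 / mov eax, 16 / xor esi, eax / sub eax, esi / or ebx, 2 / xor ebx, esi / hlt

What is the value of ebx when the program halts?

18

mov edi, 27 → edi=27
mov ebx, -6 → ebx=-6
mov ecx, 36 → ecx=36
mov esi, -8 → esi=-8
mov eax, 16 → eax=16
xor esi, eax → esi=(-8)^16=-24
sub eax, esi → eax=16-(-24)=40
or ebx, 2 → ebx=(-6)|2=-6
xor ebx, esi → ebx=(-6)^(-24)=18
halt.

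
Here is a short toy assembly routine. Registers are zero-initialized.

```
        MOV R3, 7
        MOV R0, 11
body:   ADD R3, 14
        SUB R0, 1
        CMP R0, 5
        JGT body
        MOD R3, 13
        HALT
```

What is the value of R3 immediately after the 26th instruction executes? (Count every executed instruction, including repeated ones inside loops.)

91

MOV R3, 7 → R3=7
MOV R0, 11 → R0=11
ADD R3, 14 → R3=7+14=21
SUB R0, 1 → R0=11-1=10
CMP R0, 5  (cmp 10,5)
JGT body: taken
ADD R3, 14 → R3=21+14=35
SUB R0, 1 → R0=10-1=9
CMP R0, 5  (cmp 9,5)
JGT body: taken
ADD R3, 14 → R3=35+14=49
SUB R0, 1 → R0=9-1=8
CMP R0, 5  (cmp 8,5)
JGT body: taken
ADD R3, 14 → R3=49+14=63
SUB R0, 1 → R0=8-1=7
CMP R0, 5  (cmp 7,5)
JGT body: taken
ADD R3, 14 → R3=63+14=77
SUB R0, 1 → R0=7-1=6
CMP R0, 5  (cmp 6,5)
JGT body: taken
ADD R3, 14 → R3=77+14=91
SUB R0, 1 → R0=6-1=5
CMP R0, 5  (cmp 5,5)
JGT body: not taken
After step 26: R3 = 91.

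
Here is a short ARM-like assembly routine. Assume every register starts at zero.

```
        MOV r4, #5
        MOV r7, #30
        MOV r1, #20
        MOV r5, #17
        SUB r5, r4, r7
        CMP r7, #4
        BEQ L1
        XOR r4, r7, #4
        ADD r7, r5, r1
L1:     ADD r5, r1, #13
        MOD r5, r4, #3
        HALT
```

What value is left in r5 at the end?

2

after MOV r4, #5: r4=5
after MOV r7, #30: r7=30
after MOV r1, #20: r1=20
after MOV r5, #17: r5=17
after SUB r5, r4, r7: r5=5-30=-25
CMP r7, #4  (cmp 30,4)
BEQ L1: not taken
after XOR r4, r7, #4: r4=30^4=26
after ADD r7, r5, r1: r7=(-25)+20=-5
after ADD r5, r1, #13: r5=20+13=33
after MOD r5, r4, #3: r5=26%3=2
halt.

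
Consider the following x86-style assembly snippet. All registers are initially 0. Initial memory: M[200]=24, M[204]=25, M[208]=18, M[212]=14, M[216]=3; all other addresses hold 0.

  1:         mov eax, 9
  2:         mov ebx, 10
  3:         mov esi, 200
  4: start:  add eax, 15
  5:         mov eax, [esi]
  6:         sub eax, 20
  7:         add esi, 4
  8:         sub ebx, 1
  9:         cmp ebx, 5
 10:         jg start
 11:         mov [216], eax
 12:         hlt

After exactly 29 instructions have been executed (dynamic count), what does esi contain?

216

eax=9
ebx=10
esi=200
eax=9+15=24
eax=M[200]=24
eax=24-20=4
esi=200+4=204
ebx=10-1=9
cmp ebx, 5  (cmp 9,5)
jg start: taken
eax=4+15=19
eax=M[204]=25
eax=25-20=5
esi=204+4=208
ebx=9-1=8
cmp ebx, 5  (cmp 8,5)
jg start: taken
eax=5+15=20
eax=M[208]=18
eax=18-20=-2
esi=208+4=212
ebx=8-1=7
cmp ebx, 5  (cmp 7,5)
jg start: taken
eax=(-2)+15=13
eax=M[212]=14
eax=14-20=-6
esi=212+4=216
ebx=7-1=6
After step 29: esi = 216.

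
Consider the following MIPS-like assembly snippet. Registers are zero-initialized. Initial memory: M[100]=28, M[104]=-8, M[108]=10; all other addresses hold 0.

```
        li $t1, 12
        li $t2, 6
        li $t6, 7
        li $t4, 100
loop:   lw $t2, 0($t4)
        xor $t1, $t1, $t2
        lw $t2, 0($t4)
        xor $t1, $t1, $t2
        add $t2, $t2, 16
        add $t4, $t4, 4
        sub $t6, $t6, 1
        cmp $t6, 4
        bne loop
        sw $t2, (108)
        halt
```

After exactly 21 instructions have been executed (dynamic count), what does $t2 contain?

8

after li $t1, 12: $t1=12
after li $t2, 6: $t2=6
after li $t6, 7: $t6=7
after li $t4, 100: $t4=100
after lw $t2, 0($t4): $t2=M[100]=28
after xor $t1, $t1, $t2: $t1=12^28=16
after lw $t2, 0($t4): $t2=M[100]=28
after xor $t1, $t1, $t2: $t1=16^28=12
after add $t2, $t2, 16: $t2=28+16=44
after add $t4, $t4, 4: $t4=100+4=104
after sub $t6, $t6, 1: $t6=7-1=6
cmp $t6, 4  (cmp 6,4)
bne loop: taken
after lw $t2, 0($t4): $t2=M[104]=-8
after xor $t1, $t1, $t2: $t1=12^(-8)=-12
after lw $t2, 0($t4): $t2=M[104]=-8
after xor $t1, $t1, $t2: $t1=(-12)^(-8)=12
after add $t2, $t2, 16: $t2=(-8)+16=8
after add $t4, $t4, 4: $t4=104+4=108
after sub $t6, $t6, 1: $t6=6-1=5
cmp $t6, 4  (cmp 5,4)
After step 21: $t2 = 8.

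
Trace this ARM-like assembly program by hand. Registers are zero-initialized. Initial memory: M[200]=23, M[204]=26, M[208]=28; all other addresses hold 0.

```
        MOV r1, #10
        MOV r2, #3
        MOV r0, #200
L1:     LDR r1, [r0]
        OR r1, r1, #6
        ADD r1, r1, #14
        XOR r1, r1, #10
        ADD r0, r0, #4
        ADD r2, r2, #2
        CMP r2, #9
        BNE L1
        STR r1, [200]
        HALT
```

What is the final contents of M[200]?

after MOV r1, #10: r1=10
after MOV r2, #3: r2=3
after MOV r0, #200: r0=200
after LDR r1, [r0]: r1=M[200]=23
after OR r1, r1, #6: r1=23|6=23
after ADD r1, r1, #14: r1=23+14=37
after XOR r1, r1, #10: r1=37^10=47
after ADD r0, r0, #4: r0=200+4=204
after ADD r2, r2, #2: r2=3+2=5
CMP r2, #9  (cmp 5,9)
BNE L1: taken
after LDR r1, [r0]: r1=M[204]=26
after OR r1, r1, #6: r1=26|6=30
after ADD r1, r1, #14: r1=30+14=44
after XOR r1, r1, #10: r1=44^10=38
after ADD r0, r0, #4: r0=204+4=208
after ADD r2, r2, #2: r2=5+2=7
CMP r2, #9  (cmp 7,9)
BNE L1: taken
after LDR r1, [r0]: r1=M[208]=28
after OR r1, r1, #6: r1=28|6=30
after ADD r1, r1, #14: r1=30+14=44
after XOR r1, r1, #10: r1=44^10=38
after ADD r0, r0, #4: r0=208+4=212
after ADD r2, r2, #2: r2=7+2=9
CMP r2, #9  (cmp 9,9)
BNE L1: not taken
STR r1, [200] → M[200]=38
halt.

38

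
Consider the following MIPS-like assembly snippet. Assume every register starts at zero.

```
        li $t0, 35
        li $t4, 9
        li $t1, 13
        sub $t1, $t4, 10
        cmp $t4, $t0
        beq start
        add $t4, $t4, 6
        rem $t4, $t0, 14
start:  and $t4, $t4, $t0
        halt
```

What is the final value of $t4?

3

after li $t0, 35: $t0=35
after li $t4, 9: $t4=9
after li $t1, 13: $t1=13
after sub $t1, $t4, 10: $t1=9-10=-1
cmp $t4, $t0  (cmp 9,35)
beq start: not taken
after add $t4, $t4, 6: $t4=9+6=15
after rem $t4, $t0, 14: $t4=35%14=7
after and $t4, $t4, $t0: $t4=7&35=3
halt.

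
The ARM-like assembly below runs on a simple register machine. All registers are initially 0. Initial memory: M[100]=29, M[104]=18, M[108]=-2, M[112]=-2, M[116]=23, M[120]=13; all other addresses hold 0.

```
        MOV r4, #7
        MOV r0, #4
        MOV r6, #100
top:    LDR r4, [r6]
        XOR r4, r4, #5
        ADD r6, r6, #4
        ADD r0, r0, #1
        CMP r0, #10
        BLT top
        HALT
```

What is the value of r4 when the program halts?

8

MOV r4, #7 → r4=7
MOV r0, #4 → r0=4
MOV r6, #100 → r6=100
LDR r4, [r6] → r4=M[100]=29
XOR r4, r4, #5 → r4=29^5=24
ADD r6, r6, #4 → r6=100+4=104
ADD r0, r0, #1 → r0=4+1=5
CMP r0, #10  (cmp 5,10)
BLT top: taken
LDR r4, [r6] → r4=M[104]=18
XOR r4, r4, #5 → r4=18^5=23
ADD r6, r6, #4 → r6=104+4=108
ADD r0, r0, #1 → r0=5+1=6
CMP r0, #10  (cmp 6,10)
BLT top: taken
LDR r4, [r6] → r4=M[108]=-2
XOR r4, r4, #5 → r4=(-2)^5=-5
ADD r6, r6, #4 → r6=108+4=112
ADD r0, r0, #1 → r0=6+1=7
CMP r0, #10  (cmp 7,10)
BLT top: taken
LDR r4, [r6] → r4=M[112]=-2
XOR r4, r4, #5 → r4=(-2)^5=-5
ADD r6, r6, #4 → r6=112+4=116
ADD r0, r0, #1 → r0=7+1=8
CMP r0, #10  (cmp 8,10)
BLT top: taken
LDR r4, [r6] → r4=M[116]=23
XOR r4, r4, #5 → r4=23^5=18
ADD r6, r6, #4 → r6=116+4=120
ADD r0, r0, #1 → r0=8+1=9
CMP r0, #10  (cmp 9,10)
BLT top: taken
LDR r4, [r6] → r4=M[120]=13
XOR r4, r4, #5 → r4=13^5=8
ADD r6, r6, #4 → r6=120+4=124
ADD r0, r0, #1 → r0=9+1=10
CMP r0, #10  (cmp 10,10)
BLT top: not taken
halt.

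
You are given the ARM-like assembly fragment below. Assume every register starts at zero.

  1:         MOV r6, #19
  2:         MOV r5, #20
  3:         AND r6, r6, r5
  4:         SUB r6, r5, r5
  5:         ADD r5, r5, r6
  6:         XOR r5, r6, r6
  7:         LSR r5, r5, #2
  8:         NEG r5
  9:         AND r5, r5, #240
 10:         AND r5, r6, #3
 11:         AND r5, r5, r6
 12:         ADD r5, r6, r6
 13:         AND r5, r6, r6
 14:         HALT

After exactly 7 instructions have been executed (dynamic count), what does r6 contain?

MOV r6, #19 → r6=19
MOV r5, #20 → r5=20
AND r6, r6, r5 → r6=19&20=16
SUB r6, r5, r5 → r6=20-20=0
ADD r5, r5, r6 → r5=20+0=20
XOR r5, r6, r6 → r5=0^0=0
LSR r5, r5, #2 → r5=0>>2=0
After step 7: r6 = 0.

0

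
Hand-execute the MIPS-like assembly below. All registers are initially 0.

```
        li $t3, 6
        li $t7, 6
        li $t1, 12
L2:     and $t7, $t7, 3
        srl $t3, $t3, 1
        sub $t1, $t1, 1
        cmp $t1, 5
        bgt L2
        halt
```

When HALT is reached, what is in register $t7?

2

after li $t3, 6: $t3=6
after li $t7, 6: $t7=6
after li $t1, 12: $t1=12
after and $t7, $t7, 3: $t7=6&3=2
after srl $t3, $t3, 1: $t3=6>>1=3
after sub $t1, $t1, 1: $t1=12-1=11
cmp $t1, 5  (cmp 11,5)
bgt L2: taken
after and $t7, $t7, 3: $t7=2&3=2
after srl $t3, $t3, 1: $t3=3>>1=1
after sub $t1, $t1, 1: $t1=11-1=10
cmp $t1, 5  (cmp 10,5)
bgt L2: taken
after and $t7, $t7, 3: $t7=2&3=2
after srl $t3, $t3, 1: $t3=1>>1=0
after sub $t1, $t1, 1: $t1=10-1=9
cmp $t1, 5  (cmp 9,5)
bgt L2: taken
after and $t7, $t7, 3: $t7=2&3=2
after srl $t3, $t3, 1: $t3=0>>1=0
after sub $t1, $t1, 1: $t1=9-1=8
cmp $t1, 5  (cmp 8,5)
bgt L2: taken
after and $t7, $t7, 3: $t7=2&3=2
after srl $t3, $t3, 1: $t3=0>>1=0
after sub $t1, $t1, 1: $t1=8-1=7
cmp $t1, 5  (cmp 7,5)
bgt L2: taken
after and $t7, $t7, 3: $t7=2&3=2
after srl $t3, $t3, 1: $t3=0>>1=0
after sub $t1, $t1, 1: $t1=7-1=6
cmp $t1, 5  (cmp 6,5)
bgt L2: taken
after and $t7, $t7, 3: $t7=2&3=2
after srl $t3, $t3, 1: $t3=0>>1=0
after sub $t1, $t1, 1: $t1=6-1=5
cmp $t1, 5  (cmp 5,5)
bgt L2: not taken
halt.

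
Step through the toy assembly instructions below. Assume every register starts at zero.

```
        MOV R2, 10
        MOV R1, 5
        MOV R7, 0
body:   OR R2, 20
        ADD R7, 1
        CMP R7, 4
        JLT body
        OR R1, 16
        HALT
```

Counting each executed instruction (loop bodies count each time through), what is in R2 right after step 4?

30

R2=10
R1=5
R7=0
R2=10|20=30
After step 4: R2 = 30.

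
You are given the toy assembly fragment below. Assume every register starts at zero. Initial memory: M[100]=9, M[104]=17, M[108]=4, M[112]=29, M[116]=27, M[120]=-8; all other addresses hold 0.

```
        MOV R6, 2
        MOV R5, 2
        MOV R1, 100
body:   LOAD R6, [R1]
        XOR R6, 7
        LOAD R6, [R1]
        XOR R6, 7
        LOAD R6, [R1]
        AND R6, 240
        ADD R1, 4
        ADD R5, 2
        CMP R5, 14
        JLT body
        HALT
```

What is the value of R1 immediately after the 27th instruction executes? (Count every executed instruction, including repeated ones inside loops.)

after MOV R6, 2: R6=2
after MOV R5, 2: R5=2
after MOV R1, 100: R1=100
after LOAD R6, [R1]: R6=M[100]=9
after XOR R6, 7: R6=9^7=14
after LOAD R6, [R1]: R6=M[100]=9
after XOR R6, 7: R6=9^7=14
after LOAD R6, [R1]: R6=M[100]=9
after AND R6, 240: R6=9&240=0
after ADD R1, 4: R1=100+4=104
after ADD R5, 2: R5=2+2=4
CMP R5, 14  (cmp 4,14)
JLT body: taken
after LOAD R6, [R1]: R6=M[104]=17
after XOR R6, 7: R6=17^7=22
after LOAD R6, [R1]: R6=M[104]=17
after XOR R6, 7: R6=17^7=22
after LOAD R6, [R1]: R6=M[104]=17
after AND R6, 240: R6=17&240=16
after ADD R1, 4: R1=104+4=108
after ADD R5, 2: R5=4+2=6
CMP R5, 14  (cmp 6,14)
JLT body: taken
after LOAD R6, [R1]: R6=M[108]=4
after XOR R6, 7: R6=4^7=3
after LOAD R6, [R1]: R6=M[108]=4
after XOR R6, 7: R6=4^7=3
After step 27: R1 = 108.

108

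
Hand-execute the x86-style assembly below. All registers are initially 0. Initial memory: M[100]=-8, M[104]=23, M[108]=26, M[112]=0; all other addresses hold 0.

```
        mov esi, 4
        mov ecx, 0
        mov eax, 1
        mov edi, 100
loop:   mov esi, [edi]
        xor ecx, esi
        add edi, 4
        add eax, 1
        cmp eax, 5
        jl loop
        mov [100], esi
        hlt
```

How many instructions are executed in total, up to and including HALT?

30

mov esi, 4 → esi=4
mov ecx, 0 → ecx=0
mov eax, 1 → eax=1
mov edi, 100 → edi=100
mov esi, [edi] → esi=M[100]=-8
xor ecx, esi → ecx=0^(-8)=-8
add edi, 4 → edi=100+4=104
add eax, 1 → eax=1+1=2
cmp eax, 5  (cmp 2,5)
jl loop: taken
mov esi, [edi] → esi=M[104]=23
xor ecx, esi → ecx=(-8)^23=-17
add edi, 4 → edi=104+4=108
add eax, 1 → eax=2+1=3
cmp eax, 5  (cmp 3,5)
jl loop: taken
mov esi, [edi] → esi=M[108]=26
xor ecx, esi → ecx=(-17)^26=-11
add edi, 4 → edi=108+4=112
add eax, 1 → eax=3+1=4
cmp eax, 5  (cmp 4,5)
jl loop: taken
mov esi, [edi] → esi=M[112]=0
xor ecx, esi → ecx=(-11)^0=-11
add edi, 4 → edi=112+4=116
add eax, 1 → eax=4+1=5
cmp eax, 5  (cmp 5,5)
jl loop: not taken
mov [100], esi → M[100]=0
halt.
Total executed instructions: 30.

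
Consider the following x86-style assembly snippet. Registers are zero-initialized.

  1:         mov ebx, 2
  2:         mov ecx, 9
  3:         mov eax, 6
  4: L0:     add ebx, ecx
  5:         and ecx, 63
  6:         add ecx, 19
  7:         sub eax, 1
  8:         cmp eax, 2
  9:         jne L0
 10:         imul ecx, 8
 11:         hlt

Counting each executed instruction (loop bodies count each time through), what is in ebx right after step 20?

86

ebx=2
ecx=9
eax=6
ebx=2+9=11
ecx=9&63=9
ecx=9+19=28
eax=6-1=5
cmp eax, 2  (cmp 5,2)
jne L0: taken
ebx=11+28=39
ecx=28&63=28
ecx=28+19=47
eax=5-1=4
cmp eax, 2  (cmp 4,2)
jne L0: taken
ebx=39+47=86
ecx=47&63=47
ecx=47+19=66
eax=4-1=3
cmp eax, 2  (cmp 3,2)
After step 20: ebx = 86.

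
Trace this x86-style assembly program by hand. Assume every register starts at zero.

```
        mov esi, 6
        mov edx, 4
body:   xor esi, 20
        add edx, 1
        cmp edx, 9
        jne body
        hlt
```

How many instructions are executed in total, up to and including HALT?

mov esi, 6 → esi=6
mov edx, 4 → edx=4
xor esi, 20 → esi=6^20=18
add edx, 1 → edx=4+1=5
cmp edx, 9  (cmp 5,9)
jne body: taken
xor esi, 20 → esi=18^20=6
add edx, 1 → edx=5+1=6
cmp edx, 9  (cmp 6,9)
jne body: taken
xor esi, 20 → esi=6^20=18
add edx, 1 → edx=6+1=7
cmp edx, 9  (cmp 7,9)
jne body: taken
xor esi, 20 → esi=18^20=6
add edx, 1 → edx=7+1=8
cmp edx, 9  (cmp 8,9)
jne body: taken
xor esi, 20 → esi=6^20=18
add edx, 1 → edx=8+1=9
cmp edx, 9  (cmp 9,9)
jne body: not taken
halt.
Total executed instructions: 23.

23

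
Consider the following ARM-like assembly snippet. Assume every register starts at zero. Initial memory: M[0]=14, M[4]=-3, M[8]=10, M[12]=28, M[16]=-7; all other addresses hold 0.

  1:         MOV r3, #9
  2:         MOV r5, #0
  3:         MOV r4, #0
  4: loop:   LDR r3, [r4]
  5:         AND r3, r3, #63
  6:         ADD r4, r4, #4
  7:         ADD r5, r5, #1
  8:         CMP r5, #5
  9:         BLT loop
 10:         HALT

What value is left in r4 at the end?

20

r3=9
r5=0
r4=0
r3=M[0]=14
r3=14&63=14
r4=0+4=4
r5=0+1=1
CMP r5, #5  (cmp 1,5)
BLT loop: taken
r3=M[4]=-3
r3=(-3)&63=61
r4=4+4=8
r5=1+1=2
CMP r5, #5  (cmp 2,5)
BLT loop: taken
r3=M[8]=10
r3=10&63=10
r4=8+4=12
r5=2+1=3
CMP r5, #5  (cmp 3,5)
BLT loop: taken
r3=M[12]=28
r3=28&63=28
r4=12+4=16
r5=3+1=4
CMP r5, #5  (cmp 4,5)
BLT loop: taken
r3=M[16]=-7
r3=(-7)&63=57
r4=16+4=20
r5=4+1=5
CMP r5, #5  (cmp 5,5)
BLT loop: not taken
halt.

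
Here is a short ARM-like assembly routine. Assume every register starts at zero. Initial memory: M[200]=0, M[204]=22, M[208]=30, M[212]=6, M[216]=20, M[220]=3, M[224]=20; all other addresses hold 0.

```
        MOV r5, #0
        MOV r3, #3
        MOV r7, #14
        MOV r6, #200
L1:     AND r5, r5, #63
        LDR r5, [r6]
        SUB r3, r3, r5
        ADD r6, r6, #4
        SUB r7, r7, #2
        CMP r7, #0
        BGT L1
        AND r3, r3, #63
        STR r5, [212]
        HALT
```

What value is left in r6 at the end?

r5=0
r3=3
r7=14
r6=200
r5=0&63=0
r5=M[200]=0
r3=3-0=3
r6=200+4=204
r7=14-2=12
CMP r7, #0  (cmp 12,0)
BGT L1: taken
r5=0&63=0
r5=M[204]=22
r3=3-22=-19
r6=204+4=208
r7=12-2=10
CMP r7, #0  (cmp 10,0)
BGT L1: taken
r5=22&63=22
r5=M[208]=30
r3=(-19)-30=-49
r6=208+4=212
r7=10-2=8
CMP r7, #0  (cmp 8,0)
BGT L1: taken
r5=30&63=30
r5=M[212]=6
r3=(-49)-6=-55
r6=212+4=216
r7=8-2=6
CMP r7, #0  (cmp 6,0)
BGT L1: taken
r5=6&63=6
r5=M[216]=20
r3=(-55)-20=-75
r6=216+4=220
r7=6-2=4
CMP r7, #0  (cmp 4,0)
BGT L1: taken
r5=20&63=20
r5=M[220]=3
r3=(-75)-3=-78
r6=220+4=224
r7=4-2=2
CMP r7, #0  (cmp 2,0)
BGT L1: taken
r5=3&63=3
r5=M[224]=20
r3=(-78)-20=-98
r6=224+4=228
r7=2-2=0
CMP r7, #0  (cmp 0,0)
BGT L1: not taken
r3=(-98)&63=30
STR r5, [212] → M[212]=20
halt.

228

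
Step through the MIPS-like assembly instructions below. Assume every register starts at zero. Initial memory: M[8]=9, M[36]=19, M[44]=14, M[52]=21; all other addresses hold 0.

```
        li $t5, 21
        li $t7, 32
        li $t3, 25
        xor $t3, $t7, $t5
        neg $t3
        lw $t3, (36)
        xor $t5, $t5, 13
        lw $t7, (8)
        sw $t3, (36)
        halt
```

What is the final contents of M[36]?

after li $t5, 21: $t5=21
after li $t7, 32: $t7=32
after li $t3, 25: $t3=25
after xor $t3, $t7, $t5: $t3=32^21=53
after neg $t3: $t3=-(53)=-53
after lw $t3, (36): $t3=M[36]=19
after xor $t5, $t5, 13: $t5=21^13=24
after lw $t7, (8): $t7=M[8]=9
sw $t3, (36) → M[36]=19
halt.

19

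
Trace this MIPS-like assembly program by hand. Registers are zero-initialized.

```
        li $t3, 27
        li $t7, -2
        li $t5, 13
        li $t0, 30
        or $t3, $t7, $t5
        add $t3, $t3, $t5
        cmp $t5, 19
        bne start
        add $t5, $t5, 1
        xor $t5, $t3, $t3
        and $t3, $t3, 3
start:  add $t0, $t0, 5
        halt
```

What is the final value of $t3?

$t3=27
$t7=-2
$t5=13
$t0=30
$t3=(-2)|13=-1
$t3=(-1)+13=12
cmp $t5, 19  (cmp 13,19)
bne start: taken
$t0=30+5=35
halt.

12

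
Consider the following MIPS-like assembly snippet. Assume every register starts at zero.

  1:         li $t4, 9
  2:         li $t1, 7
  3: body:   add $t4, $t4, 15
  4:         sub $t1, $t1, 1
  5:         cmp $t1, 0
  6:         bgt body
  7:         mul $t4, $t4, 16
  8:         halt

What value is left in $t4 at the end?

1824

$t4=9
$t1=7
$t4=9+15=24
$t1=7-1=6
cmp $t1, 0  (cmp 6,0)
bgt body: taken
$t4=24+15=39
$t1=6-1=5
cmp $t1, 0  (cmp 5,0)
bgt body: taken
$t4=39+15=54
$t1=5-1=4
cmp $t1, 0  (cmp 4,0)
bgt body: taken
$t4=54+15=69
$t1=4-1=3
cmp $t1, 0  (cmp 3,0)
bgt body: taken
$t4=69+15=84
$t1=3-1=2
cmp $t1, 0  (cmp 2,0)
bgt body: taken
$t4=84+15=99
$t1=2-1=1
cmp $t1, 0  (cmp 1,0)
bgt body: taken
$t4=99+15=114
$t1=1-1=0
cmp $t1, 0  (cmp 0,0)
bgt body: not taken
$t4=114*16=1824
halt.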